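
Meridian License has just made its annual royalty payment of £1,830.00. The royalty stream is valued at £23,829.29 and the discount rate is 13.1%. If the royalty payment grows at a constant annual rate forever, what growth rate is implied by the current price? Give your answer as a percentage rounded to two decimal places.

P = D₀(1+g)/(r−g) ⇒ P(r−g) = D₀(1+g) ⇒ g(P+D₀) = P·r − D₀
g = (P·r − D₀)/(P + D₀) = (£23,829.29×0.131 − £1,830.00) / (£23,829.29 + £1,830.00) = 0.050338

5.03%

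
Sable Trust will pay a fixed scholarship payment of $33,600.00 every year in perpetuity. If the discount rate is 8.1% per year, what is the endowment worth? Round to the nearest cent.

$414814.81

Level perpetuity: PV = C / r = $33,600.00 / 0.081 = $414,814.81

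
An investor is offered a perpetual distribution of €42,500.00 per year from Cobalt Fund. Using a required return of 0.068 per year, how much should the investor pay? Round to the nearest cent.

Level perpetuity: PV = C / r = €42,500.00 / 0.068 = €625,000.00

€625000.00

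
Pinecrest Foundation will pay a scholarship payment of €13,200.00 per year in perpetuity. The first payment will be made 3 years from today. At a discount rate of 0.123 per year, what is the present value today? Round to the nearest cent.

Value at end of year 2: C / r = €13,200.00 / 0.123 = €107,317.0732
Discount to today: PV = €107,317.0732 / (1 + 0.123)^2 = €107,317.0732 / 1.261129 = €85,096.03

€85096.03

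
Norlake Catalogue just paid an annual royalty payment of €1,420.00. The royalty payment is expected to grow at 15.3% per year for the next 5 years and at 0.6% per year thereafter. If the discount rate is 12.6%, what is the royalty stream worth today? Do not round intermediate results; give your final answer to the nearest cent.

D_1 = 1637.26000
D_2 = 1887.76078
D_3 = 2176.58818
D_4 = 2509.60617
D_5 = 2893.57591
Terminal value at year 5: TV = D_5×(1+g_2)/(r−g_2) = 2910.93737/0.12 = 24257.81142
P_0 = D_1/(1+r)^1 + D_2/(1+r)^2 + D_3/(1+r)^3 + D_4/(1+r)^4 + D_5/(1+r)^5 + TV/(1+r)^5
    = 1454.04973 + 1488.91593 + 1524.61818 + 1561.17652 + 1598.61148 + 13401.69293 = 21029.06479

€21029.06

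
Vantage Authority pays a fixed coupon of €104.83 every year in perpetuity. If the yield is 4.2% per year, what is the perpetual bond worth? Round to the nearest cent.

Level perpetuity: PV = C / r = €104.83 / 0.042 = €2,495.95

€2495.95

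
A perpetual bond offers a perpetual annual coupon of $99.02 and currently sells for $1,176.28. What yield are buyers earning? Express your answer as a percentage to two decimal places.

P = C/r ⇒ r = C/P = $99.02/$1,176.28 = 0.084181

8.42%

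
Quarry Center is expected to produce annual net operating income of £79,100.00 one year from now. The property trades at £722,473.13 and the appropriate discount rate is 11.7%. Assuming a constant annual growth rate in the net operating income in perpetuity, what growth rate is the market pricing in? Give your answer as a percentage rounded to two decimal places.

P = D₁/(r−g) ⇒ g = r − D₁/P = 0.117 − £79,100.00/£722,473.13 = 0.007515

0.75%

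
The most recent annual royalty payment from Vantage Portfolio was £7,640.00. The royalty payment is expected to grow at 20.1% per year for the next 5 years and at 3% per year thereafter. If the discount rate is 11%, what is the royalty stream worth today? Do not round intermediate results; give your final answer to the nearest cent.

£194548.88

D_1 = 9175.64000
D_2 = 11019.94364
D_3 = 13234.95231
D_4 = 15895.17773
D_5 = 19090.10845
Terminal value at year 5: TV = D_5×(1+g_2)/(r−g_2) = 19662.81170/0.08 = 245785.14628
P_0 = D_1/(1+r)^1 + D_2/(1+r)^2 + D_3/(1+r)^3 + D_4/(1+r)^4 + D_5/(1+r)^5 + TV/(1+r)^5
    = 8266.34234 + 8944.03347 + 9677.28306 + 10470.64591 + 11329.05021 + 145861.52148 = 194548.87648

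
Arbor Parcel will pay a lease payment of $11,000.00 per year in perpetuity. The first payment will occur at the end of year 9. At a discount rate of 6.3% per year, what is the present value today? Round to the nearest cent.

Value at end of year 8: C / r = $11,000.00 / 0.063 = $174,603.1746
Discount to today: PV = $174,603.1746 / (1 + 0.063)^8 = $174,603.1746 / 1.630295 = $107,099.15

$107099.15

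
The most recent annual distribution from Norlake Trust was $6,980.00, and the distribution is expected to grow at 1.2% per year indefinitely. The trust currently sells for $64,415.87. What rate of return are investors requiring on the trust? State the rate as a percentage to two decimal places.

12.17%

D₁ = $6,980.00 × 1.012 = $7,063.7600
P = D₁/(r − g) ⇒ r = D₁/P + g = $7,063.7600/$64,415.87 + 0.012 = 0.109659 + 0.012 = 0.121659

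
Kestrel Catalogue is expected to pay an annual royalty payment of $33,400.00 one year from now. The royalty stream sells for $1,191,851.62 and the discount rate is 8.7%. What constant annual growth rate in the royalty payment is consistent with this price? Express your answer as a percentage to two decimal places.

P = D₁/(r−g) ⇒ g = r − D₁/P = 0.087 − $33,400.00/$1,191,851.62 = 0.058976

5.90%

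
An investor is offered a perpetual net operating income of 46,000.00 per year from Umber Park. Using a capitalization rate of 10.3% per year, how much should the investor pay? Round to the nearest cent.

Level perpetuity: PV = C / r = 46,000.00 / 0.103 = 446,601.94

446601.94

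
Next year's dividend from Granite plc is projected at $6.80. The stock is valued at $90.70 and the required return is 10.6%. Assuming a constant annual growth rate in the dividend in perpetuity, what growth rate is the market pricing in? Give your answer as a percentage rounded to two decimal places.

P = D₁/(r−g) ⇒ g = r − D₁/P = 0.106 − $6.80/$90.70 = 0.031028

3.10%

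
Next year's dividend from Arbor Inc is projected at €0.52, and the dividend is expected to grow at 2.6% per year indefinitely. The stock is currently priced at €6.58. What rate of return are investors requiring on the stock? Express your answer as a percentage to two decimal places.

10.50%

P = D₁/(r − g) ⇒ r = D₁/P + g = €0.5200/€6.58 + 0.026 = 0.079027 + 0.026 = 0.105027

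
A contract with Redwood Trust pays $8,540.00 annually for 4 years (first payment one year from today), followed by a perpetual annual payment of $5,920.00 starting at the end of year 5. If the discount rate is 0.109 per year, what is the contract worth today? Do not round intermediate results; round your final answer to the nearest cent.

$62457.72

PV of 4-year annuity: $8,540.00 × [1 − (1+0.109)^−4] / 0.109 = 26551.55452
Perpetuity value at year 4: $5,920.00 / 0.109 = 54311.92661
PV of perpetuity: 54311.92661 / (1+0.109)^4 = 35906.16516
Total PV = 26551.55452 + 35906.16516 = 62457.71968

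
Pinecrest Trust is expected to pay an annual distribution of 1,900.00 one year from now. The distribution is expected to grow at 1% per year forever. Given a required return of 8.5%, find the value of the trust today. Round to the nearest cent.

Growing perpetuity: P = D₁ / (r − g) = 1,900.0000 / (0.085 − 0.01) = 25,333.33

25333.33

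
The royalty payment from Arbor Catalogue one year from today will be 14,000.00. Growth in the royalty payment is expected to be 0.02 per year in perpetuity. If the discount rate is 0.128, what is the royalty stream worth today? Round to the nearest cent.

Growing perpetuity: P = D₁ / (r − g) = 14,000.0000 / (0.128 − 0.02) = 129,629.63

129629.63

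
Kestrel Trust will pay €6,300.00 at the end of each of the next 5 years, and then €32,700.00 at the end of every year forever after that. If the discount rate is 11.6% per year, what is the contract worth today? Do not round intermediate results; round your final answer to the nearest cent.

€185779.83

PV of 5-year annuity: €6,300.00 × [1 − (1+0.116)^−5] / 0.116 = 22936.94479
Perpetuity value at year 5: €32,700.00 / 0.116 = 281896.55172
PV of perpetuity: 281896.55172 / (1+0.116)^5 = 162842.88593
Total PV = 22936.94479 + 162842.88593 = 185779.83072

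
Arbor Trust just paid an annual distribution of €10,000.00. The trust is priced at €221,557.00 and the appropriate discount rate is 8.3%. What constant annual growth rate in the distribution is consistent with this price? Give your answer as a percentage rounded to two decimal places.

3.62%

P = D₀(1+g)/(r−g) ⇒ P(r−g) = D₀(1+g) ⇒ g(P+D₀) = P·r − D₀
g = (P·r − D₀)/(P + D₀) = (€221,557.00×0.083 − €10,000.00) / (€221,557.00 + €10,000.00) = 0.036230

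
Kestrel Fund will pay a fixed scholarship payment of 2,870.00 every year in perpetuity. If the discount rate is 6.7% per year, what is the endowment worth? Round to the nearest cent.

Level perpetuity: PV = C / r = 2,870.00 / 0.067 = 42,835.82

42835.82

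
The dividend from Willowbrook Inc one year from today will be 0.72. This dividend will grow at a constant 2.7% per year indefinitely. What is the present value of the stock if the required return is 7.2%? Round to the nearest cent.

16.00

Growing perpetuity: P = D₁ / (r − g) = 0.7200 / (0.072 − 0.027) = 16.00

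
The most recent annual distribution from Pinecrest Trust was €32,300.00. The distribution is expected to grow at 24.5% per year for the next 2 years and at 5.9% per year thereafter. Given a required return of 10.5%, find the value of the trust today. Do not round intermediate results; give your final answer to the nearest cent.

€1021358.03

D_1 = 40213.50000
D_2 = 50065.80750
Terminal value at year 2: TV = D_2×(1+g_2)/(r−g_2) = 53019.69014/0.046 = 1152601.95962
P_0 = D_1/(1+r)^1 + D_2/(1+r)^2 + TV/(1+r)^2
    = 36392.30769 + 41003.09781 + 943962.62126 = 1021358.02676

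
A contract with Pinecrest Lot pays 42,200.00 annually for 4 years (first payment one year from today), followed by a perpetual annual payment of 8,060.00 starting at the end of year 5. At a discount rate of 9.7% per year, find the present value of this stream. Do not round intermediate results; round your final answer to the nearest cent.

192018.53

PV of 4-year annuity: 42,200.00 × [1 − (1+0.097)^−4] / 0.097 = 134641.67014
Perpetuity value at year 4: 8,060.00 / 0.097 = 83092.78351
PV of perpetuity: 83092.78351 / (1+0.097)^4 = 57376.86262
Total PV = 134641.67014 + 57376.86262 = 192018.53276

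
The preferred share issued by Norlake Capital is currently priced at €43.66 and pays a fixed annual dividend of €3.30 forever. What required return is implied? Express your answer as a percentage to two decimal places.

7.56%

P = C/r ⇒ r = C/P = €3.30/€43.66 = 0.075584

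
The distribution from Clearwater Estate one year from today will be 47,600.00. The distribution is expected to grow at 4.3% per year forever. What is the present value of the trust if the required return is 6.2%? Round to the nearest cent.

Growing perpetuity: P = D₁ / (r − g) = 47,600.0000 / (0.062 − 0.043) = 2,505,263.16

2505263.16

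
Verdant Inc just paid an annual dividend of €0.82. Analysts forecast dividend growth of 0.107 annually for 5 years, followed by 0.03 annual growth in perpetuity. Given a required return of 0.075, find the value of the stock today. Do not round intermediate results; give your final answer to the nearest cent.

D_1 = 0.90774
D_2 = 1.00487
D_3 = 1.11239
D_4 = 1.23141
D_5 = 1.36318
Terminal value at year 5: TV = D_5×(1+g_2)/(r−g_2) = 1.40407/0.045 = 31.20159
P_0 = D_1/(1+r)^1 + D_2/(1+r)^2 + D_3/(1+r)^3 + D_4/(1+r)^4 + D_5/(1+r)^5 + TV/(1+r)^5
    = 0.84441 + 0.86955 + 0.89543 + 0.92208 + 0.94953 + 21.73373 = 26.21473

€26.21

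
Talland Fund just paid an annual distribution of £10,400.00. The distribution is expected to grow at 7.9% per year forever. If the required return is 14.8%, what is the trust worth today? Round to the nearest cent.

D₁ = D₀ × (1 + g) = £10,400.00 × 1.079 = £11,221.6000
Growing perpetuity: P = D₁ / (r − g) = £11,221.6000 / (0.148 − 0.079) = £162,631.88

£162631.88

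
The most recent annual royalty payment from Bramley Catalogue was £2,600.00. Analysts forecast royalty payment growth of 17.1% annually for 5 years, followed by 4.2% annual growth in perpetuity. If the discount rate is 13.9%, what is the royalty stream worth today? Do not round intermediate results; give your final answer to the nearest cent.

D_1 = 3044.60000
D_2 = 3565.22660
D_3 = 4174.88035
D_4 = 4888.78489
D_5 = 5724.76710
Terminal value at year 5: TV = D_5×(1+g_2)/(r−g_2) = 5965.20732/0.097 = 61496.98271
P_0 = D_1/(1+r)^1 + D_2/(1+r)^2 + D_3/(1+r)^3 + D_4/(1+r)^4 + D_5/(1+r)^5 + TV/(1+r)^5
    = 2673.04653 + 2748.14529 + 2825.35394 + 2904.73175 + 2986.33967 + 32080.06116 = 46217.67835

£46217.68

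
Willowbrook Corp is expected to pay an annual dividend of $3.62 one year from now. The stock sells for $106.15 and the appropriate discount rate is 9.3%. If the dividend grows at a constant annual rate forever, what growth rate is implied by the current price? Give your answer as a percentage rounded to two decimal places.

P = D₁/(r−g) ⇒ g = r − D₁/P = 0.093 − $3.62/$106.15 = 0.058897

5.89%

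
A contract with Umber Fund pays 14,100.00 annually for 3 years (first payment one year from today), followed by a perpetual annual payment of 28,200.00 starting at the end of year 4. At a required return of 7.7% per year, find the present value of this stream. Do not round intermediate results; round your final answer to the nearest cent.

329699.10

PV of 3-year annuity: 14,100.00 × [1 − (1+0.077)^−3] / 0.077 = 36534.66894
Perpetuity value at year 3: 28,200.00 / 0.077 = 366233.76623
PV of perpetuity: 366233.76623 / (1+0.077)^3 = 293164.42836
Total PV = 36534.66894 + 293164.42836 = 329699.09730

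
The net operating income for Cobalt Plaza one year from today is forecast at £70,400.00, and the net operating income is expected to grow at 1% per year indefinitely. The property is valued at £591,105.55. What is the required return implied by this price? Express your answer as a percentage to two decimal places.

12.91%

P = D₁/(r − g) ⇒ r = D₁/P + g = £70,400.0000/£591,105.55 + 0.01 = 0.119099 + 0.01 = 0.129099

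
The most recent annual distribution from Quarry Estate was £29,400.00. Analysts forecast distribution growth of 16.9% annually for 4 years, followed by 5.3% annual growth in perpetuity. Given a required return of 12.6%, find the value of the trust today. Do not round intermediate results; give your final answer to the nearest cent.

£621935.72

D_1 = 34368.60000
D_2 = 40176.89340
D_3 = 46966.78838
D_4 = 54904.17562
Terminal value at year 4: TV = D_4×(1+g_2)/(r−g_2) = 57814.09693/0.073 = 791973.93054
P_0 = D_1/(1+r)^1 + D_2/(1+r)^2 + D_3/(1+r)^3 + D_4/(1+r)^4 + TV/(1+r)^4
    = 30522.73535 + 31688.34602 + 32898.46936 + 34154.80522 + 492671.36849 = 621935.72444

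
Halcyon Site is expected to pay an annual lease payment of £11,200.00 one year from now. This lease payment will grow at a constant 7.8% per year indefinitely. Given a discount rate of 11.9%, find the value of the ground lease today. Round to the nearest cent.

Growing perpetuity: P = D₁ / (r − g) = £11,200.0000 / (0.119 − 0.078) = £273,170.73

£273170.73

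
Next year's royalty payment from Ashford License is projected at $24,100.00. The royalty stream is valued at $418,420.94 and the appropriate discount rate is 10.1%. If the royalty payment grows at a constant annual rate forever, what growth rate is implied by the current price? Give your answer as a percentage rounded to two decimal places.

P = D₁/(r−g) ⇒ g = r − D₁/P = 0.101 − $24,100.00/$418,420.94 = 0.043403

4.34%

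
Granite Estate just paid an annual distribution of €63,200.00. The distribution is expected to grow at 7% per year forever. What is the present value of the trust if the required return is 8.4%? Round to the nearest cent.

€4830285.71

D₁ = D₀ × (1 + g) = €63,200.00 × 1.07 = €67,624.0000
Growing perpetuity: P = D₁ / (r − g) = €67,624.0000 / (0.084 − 0.07) = €4,830,285.71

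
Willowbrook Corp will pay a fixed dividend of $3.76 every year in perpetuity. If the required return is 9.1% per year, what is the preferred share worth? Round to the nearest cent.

Level perpetuity: PV = C / r = $3.76 / 0.091 = $41.32

$41.32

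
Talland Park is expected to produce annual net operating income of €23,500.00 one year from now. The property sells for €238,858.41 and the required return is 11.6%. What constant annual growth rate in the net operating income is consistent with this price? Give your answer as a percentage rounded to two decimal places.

P = D₁/(r−g) ⇒ g = r − D₁/P = 0.116 − €23,500.00/€238,858.41 = 0.017615

1.76%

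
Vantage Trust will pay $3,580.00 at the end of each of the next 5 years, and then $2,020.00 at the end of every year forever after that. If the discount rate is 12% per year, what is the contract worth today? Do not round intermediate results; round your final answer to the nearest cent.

$22456.78

PV of 5-year annuity: $3,580.00 × [1 − (1+0.12)^−5] / 0.12 = 12905.09880
Perpetuity value at year 5: $2,020.00 / 0.12 = 16833.33333
PV of perpetuity: 16833.33333 / (1+0.12)^5 = 9551.68540
Total PV = 12905.09880 + 9551.68540 = 22456.78421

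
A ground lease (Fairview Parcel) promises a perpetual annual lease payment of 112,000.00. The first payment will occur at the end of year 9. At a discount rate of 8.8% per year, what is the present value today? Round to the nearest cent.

Value at end of year 8: C / r = 112,000.00 / 0.088 = 1,272,727.2727
Discount to today: PV = 1,272,727.2727 / (1 + 0.088)^8 = 1,272,727.2727 / 1.963501 = 648,192.78

648192.78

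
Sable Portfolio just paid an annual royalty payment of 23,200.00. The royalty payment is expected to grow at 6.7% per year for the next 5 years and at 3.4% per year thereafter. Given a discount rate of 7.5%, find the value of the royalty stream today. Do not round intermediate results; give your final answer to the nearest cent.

D_1 = 24754.40000
D_2 = 26412.94480
D_3 = 28182.61210
D_4 = 30070.84711
D_5 = 32085.59387
Terminal value at year 5: TV = D_5×(1+g_2)/(r−g_2) = 33176.50406/0.041 = 809183.02587
P_0 = D_1/(1+r)^1 + D_2/(1+r)^2 + D_3/(1+r)^3 + D_4/(1+r)^4 + D_5/(1+r)^5 + TV/(1+r)^5
    = 23027.34884 + 22855.98252 + 22685.89149 + 22517.06625 + 22349.49738 + 563643.42182 = 677079.20829

677079.21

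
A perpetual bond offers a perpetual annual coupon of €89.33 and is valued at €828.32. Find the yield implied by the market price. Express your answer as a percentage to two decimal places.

10.78%

P = C/r ⇒ r = C/P = €89.33/€828.32 = 0.107845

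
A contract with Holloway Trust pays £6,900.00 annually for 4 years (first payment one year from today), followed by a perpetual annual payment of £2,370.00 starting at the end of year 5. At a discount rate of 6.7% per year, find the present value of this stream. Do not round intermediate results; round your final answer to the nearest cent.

PV of 4-year annuity: £6,900.00 × [1 − (1+0.067)^−4] / 0.067 = 23530.92016
Perpetuity value at year 4: £2,370.00 / 0.067 = 35373.13433
PV of perpetuity: 35373.13433 / (1+0.067)^4 = 27290.77479
Total PV = 23530.92016 + 27290.77479 = 50821.69496

£50821.69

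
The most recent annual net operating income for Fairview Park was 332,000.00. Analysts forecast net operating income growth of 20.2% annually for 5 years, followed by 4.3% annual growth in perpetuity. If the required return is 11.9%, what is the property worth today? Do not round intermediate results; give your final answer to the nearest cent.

8584002.31

D_1 = 399064.00000
D_2 = 479674.92800
D_3 = 576569.26346
D_4 = 693036.25467
D_5 = 833029.57812
Terminal value at year 5: TV = D_5×(1+g_2)/(r−g_2) = 868849.84998/0.076 = 11432234.86812
P_0 = D_1/(1+r)^1 + D_2/(1+r)^2 + D_3/(1+r)^3 + D_4/(1+r)^4 + D_5/(1+r)^5 + TV/(1+r)^5
    = 356625.55853 + 383077.67771 + 411491.83969 + 442013.57578 + 474799.21188 + 6515994.44723 = 8584002.31082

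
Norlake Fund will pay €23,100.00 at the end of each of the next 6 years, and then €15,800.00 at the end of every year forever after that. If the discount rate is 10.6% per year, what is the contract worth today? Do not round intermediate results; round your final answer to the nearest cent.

PV of 6-year annuity: €23,100.00 × [1 − (1+0.106)^−6] / 0.106 = 98861.93085
Perpetuity value at year 6: €15,800.00 / 0.106 = 149056.60377
PV of perpetuity: 149056.60377 / (1+0.106)^6 = 81436.75497
Total PV = 98861.93085 + 81436.75497 = 180298.68582

€180298.69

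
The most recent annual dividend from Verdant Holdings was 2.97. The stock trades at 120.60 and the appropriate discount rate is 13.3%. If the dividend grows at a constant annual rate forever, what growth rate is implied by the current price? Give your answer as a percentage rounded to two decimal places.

10.58%

P = D₀(1+g)/(r−g) ⇒ P(r−g) = D₀(1+g) ⇒ g(P+D₀) = P·r − D₀
g = (P·r − D₀)/(P + D₀) = (120.60×0.133 − 2.97) / (120.60 + 2.97) = 0.105768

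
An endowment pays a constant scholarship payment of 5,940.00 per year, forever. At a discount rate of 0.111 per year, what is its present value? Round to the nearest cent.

Level perpetuity: PV = C / r = 5,940.00 / 0.111 = 53,513.51

53513.51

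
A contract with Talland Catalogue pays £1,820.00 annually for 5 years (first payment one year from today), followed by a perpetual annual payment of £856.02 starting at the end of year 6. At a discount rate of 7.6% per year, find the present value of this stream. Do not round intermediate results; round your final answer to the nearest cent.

£15153.23

PV of 5-year annuity: £1,820.00 × [1 − (1+0.076)^−5] / 0.076 = 7343.99104
Perpetuity value at year 5: £856.02 / 0.076 = 11263.42105
PV of perpetuity: 11263.42105 / (1+0.076)^5 = 7809.24346
Total PV = 7343.99104 + 7809.24346 = 15153.23451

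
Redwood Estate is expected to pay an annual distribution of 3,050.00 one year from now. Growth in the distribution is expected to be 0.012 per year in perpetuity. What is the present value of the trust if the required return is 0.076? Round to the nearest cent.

47656.25

Growing perpetuity: P = D₁ / (r − g) = 3,050.0000 / (0.076 − 0.012) = 47,656.25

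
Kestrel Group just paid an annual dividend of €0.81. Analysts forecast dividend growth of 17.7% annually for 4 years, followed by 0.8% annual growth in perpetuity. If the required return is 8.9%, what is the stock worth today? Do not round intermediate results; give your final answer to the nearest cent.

D_1 = 0.95337
D_2 = 1.12212
D_3 = 1.32073
D_4 = 1.55450
Terminal value at year 4: TV = D_4×(1+g_2)/(r−g_2) = 1.56694/0.081 = 19.34490
P_0 = D_1/(1+r)^1 + D_2/(1+r)^2 + D_3/(1+r)^3 + D_4/(1+r)^4 + TV/(1+r)^4
    = 0.87545 + 0.94620 + 1.02266 + 1.10530 + 13.75482 = 17.70443

€17.70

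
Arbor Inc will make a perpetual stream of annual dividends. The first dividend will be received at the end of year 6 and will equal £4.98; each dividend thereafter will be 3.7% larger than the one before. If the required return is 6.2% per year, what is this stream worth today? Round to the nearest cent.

Value at end of year 5: C₁ / (r − g) = £4.98 / (0.062 − 0.037) = £199.2000
Discount to today: PV = £199.2000 / (1 + 0.062)^5 = £199.2000 / 1.350898 = £147.46

£147.46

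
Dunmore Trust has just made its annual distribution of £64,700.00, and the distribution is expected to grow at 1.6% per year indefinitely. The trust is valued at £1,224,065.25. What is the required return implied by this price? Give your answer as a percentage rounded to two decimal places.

D₁ = £64,700.00 × 1.016 = £65,735.2000
P = D₁/(r − g) ⇒ r = D₁/P + g = £65,735.2000/£1,224,065.25 + 0.016 = 0.053702 + 0.016 = 0.069702

6.97%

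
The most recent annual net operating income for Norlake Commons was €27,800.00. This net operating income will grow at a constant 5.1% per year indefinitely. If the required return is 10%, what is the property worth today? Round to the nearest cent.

D₁ = D₀ × (1 + g) = €27,800.00 × 1.051 = €29,217.8000
Growing perpetuity: P = D₁ / (r − g) = €29,217.8000 / (0.1 − 0.051) = €596,281.63

€596281.63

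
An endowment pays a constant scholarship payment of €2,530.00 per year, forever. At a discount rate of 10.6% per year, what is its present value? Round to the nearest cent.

Level perpetuity: PV = C / r = €2,530.00 / 0.106 = €23,867.92

€23867.92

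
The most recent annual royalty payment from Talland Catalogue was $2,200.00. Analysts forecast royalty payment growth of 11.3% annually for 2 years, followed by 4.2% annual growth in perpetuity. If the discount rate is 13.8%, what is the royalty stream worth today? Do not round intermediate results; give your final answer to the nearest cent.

$27097.59

D_1 = 2448.60000
D_2 = 2725.29180
Terminal value at year 2: TV = D_2×(1+g_2)/(r−g_2) = 2839.75406/0.096 = 29580.77141
P_0 = D_1/(1+r)^1 + D_2/(1+r)^2 + TV/(1+r)^2
    = 2151.66960 + 2104.40093 + 22841.51844 = 27097.58897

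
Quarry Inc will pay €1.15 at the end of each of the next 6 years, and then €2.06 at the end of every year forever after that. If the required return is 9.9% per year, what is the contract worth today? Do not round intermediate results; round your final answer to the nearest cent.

PV of 6-year annuity: €1.15 × [1 − (1+0.099)^−6] / 0.099 = 5.02326
Perpetuity value at year 6: €2.06 / 0.099 = 20.80808
PV of perpetuity: 20.80808 / (1+0.099)^6 = 11.80989
Total PV = 5.02326 + 11.80989 = 16.83315

€16.83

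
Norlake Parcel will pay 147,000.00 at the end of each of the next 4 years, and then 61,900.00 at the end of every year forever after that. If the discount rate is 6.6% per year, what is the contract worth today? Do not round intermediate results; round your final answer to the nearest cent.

PV of 4-year annuity: 147,000.00 × [1 − (1+0.066)^−4] / 0.066 = 502449.54573
Perpetuity value at year 4: 61,900.00 / 0.066 = 937878.78788
PV of perpetuity: 937878.78788 / (1+0.066)^4 = 726303.09481
Total PV = 502449.54573 + 726303.09481 = 1228752.64054

1228752.64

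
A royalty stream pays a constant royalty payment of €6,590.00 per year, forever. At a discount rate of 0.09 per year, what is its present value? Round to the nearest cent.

€73222.22

Level perpetuity: PV = C / r = €6,590.00 / 0.09 = €73,222.22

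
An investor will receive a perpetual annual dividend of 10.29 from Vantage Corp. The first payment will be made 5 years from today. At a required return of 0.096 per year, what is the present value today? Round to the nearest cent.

Value at end of year 4: C / r = 10.29 / 0.096 = 107.1875
Discount to today: PV = 107.1875 / (1 + 0.096)^4 = 107.1875 / 1.442920 = 74.29

74.29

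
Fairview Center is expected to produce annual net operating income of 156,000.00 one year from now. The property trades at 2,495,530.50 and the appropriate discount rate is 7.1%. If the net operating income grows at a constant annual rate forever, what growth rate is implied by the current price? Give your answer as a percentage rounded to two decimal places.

P = D₁/(r−g) ⇒ g = r − D₁/P = 0.071 − 156,000.00/2,495,530.50 = 0.008488

0.85%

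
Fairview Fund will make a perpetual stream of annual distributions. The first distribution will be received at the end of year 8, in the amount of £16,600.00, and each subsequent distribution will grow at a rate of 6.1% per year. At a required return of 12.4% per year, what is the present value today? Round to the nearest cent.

£116252.78

Value at end of year 7: C₁ / (r − g) = £16,600.00 / (0.124 − 0.061) = £263,492.0635
Discount to today: PV = £263,492.0635 / (1 + 0.124)^7 = £263,492.0635 / 2.266544 = £116,252.78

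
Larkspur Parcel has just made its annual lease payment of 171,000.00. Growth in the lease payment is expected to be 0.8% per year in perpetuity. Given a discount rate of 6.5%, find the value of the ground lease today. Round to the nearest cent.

3024000.00

D₁ = D₀ × (1 + g) = 171,000.00 × 1.008 = 172,368.0000
Growing perpetuity: P = D₁ / (r − g) = 172,368.0000 / (0.065 − 0.008) = 3,024,000.00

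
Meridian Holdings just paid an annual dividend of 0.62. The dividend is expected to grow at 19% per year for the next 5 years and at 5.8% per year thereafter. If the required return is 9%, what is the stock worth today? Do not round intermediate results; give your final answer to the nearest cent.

35.86

D_1 = 0.73780
D_2 = 0.87798
D_3 = 1.04480
D_4 = 1.24331
D_5 = 1.47954
Terminal value at year 5: TV = D_5×(1+g_2)/(r−g_2) = 1.56535/0.032 = 48.91727
P_0 = D_1/(1+r)^1 + D_2/(1+r)^2 + D_3/(1+r)^3 + D_4/(1+r)^4 + D_5/(1+r)^5 + TV/(1+r)^5
    = 0.67688 + 0.73898 + 0.80678 + 0.88079 + 0.96160 + 31.79287 = 35.85790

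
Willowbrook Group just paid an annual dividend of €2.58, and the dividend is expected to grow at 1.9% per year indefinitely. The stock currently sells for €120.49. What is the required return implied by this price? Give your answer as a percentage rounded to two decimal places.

D₁ = €2.58 × 1.019 = €2.6290
P = D₁/(r − g) ⇒ r = D₁/P + g = €2.6290/€120.49 + 0.019 = 0.021819 + 0.019 = 0.040819

4.08%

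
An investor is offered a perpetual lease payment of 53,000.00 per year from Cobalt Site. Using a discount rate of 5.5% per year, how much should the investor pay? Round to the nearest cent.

Level perpetuity: PV = C / r = 53,000.00 / 0.055 = 963,636.36

963636.36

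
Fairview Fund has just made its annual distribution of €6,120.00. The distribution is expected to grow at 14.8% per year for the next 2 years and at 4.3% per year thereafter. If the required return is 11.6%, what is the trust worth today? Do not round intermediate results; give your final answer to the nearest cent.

D_1 = 7025.76000
D_2 = 8065.57248
Terminal value at year 2: TV = D_2×(1+g_2)/(r−g_2) = 8412.39210/0.073 = 115238.24790
P_0 = D_1/(1+r)^1 + D_2/(1+r)^2 + TV/(1+r)^2
    = 6295.48387 + 6475.99954 + 92526.95230 = 105298.43570

€105298.44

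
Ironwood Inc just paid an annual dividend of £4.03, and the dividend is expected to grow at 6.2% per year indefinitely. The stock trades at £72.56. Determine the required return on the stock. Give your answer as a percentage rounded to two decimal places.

D₁ = £4.03 × 1.062 = £4.2799
P = D₁/(r − g) ⇒ r = D₁/P + g = £4.2799/£72.56 + 0.062 = 0.058984 + 0.062 = 0.120984

12.10%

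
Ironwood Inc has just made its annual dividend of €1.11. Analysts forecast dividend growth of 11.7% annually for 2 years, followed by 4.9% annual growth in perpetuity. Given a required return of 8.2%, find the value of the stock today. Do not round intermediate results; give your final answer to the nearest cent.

D_1 = 1.23987
D_2 = 1.38493
Terminal value at year 2: TV = D_2×(1+g_2)/(r−g_2) = 1.45280/0.033 = 44.02414
P_0 = D_1/(1+r)^1 + D_2/(1+r)^2 + TV/(1+r)^2
    = 1.14591 + 1.18297 + 37.60420 = 39.93308

€39.93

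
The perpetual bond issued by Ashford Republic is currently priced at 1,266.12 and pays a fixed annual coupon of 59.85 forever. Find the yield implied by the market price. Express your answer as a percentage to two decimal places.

4.73%

P = C/r ⇒ r = C/P = 59.85/1,266.12 = 0.047270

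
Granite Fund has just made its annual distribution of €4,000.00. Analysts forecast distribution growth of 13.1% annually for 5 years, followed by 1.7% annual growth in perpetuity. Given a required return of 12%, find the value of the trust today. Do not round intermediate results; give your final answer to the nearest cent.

€62070.17

D_1 = 4524.00000
D_2 = 5116.64400
D_3 = 5786.92436
D_4 = 6545.01146
D_5 = 7402.40796
Terminal value at year 5: TV = D_5×(1+g_2)/(r−g_2) = 7528.24889/0.103 = 73089.79506
P_0 = D_1/(1+r)^1 + D_2/(1+r)^2 + D_3/(1+r)^3 + D_4/(1+r)^4 + D_5/(1+r)^5 + TV/(1+r)^5
    = 4039.28571 + 4078.95727 + 4119.01846 + 4159.47310 + 4200.32507 + 41473.11260 = 62070.17222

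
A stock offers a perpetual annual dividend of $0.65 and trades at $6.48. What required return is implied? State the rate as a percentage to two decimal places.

P = C/r ⇒ r = C/P = $0.65/$6.48 = 0.100309

10.03%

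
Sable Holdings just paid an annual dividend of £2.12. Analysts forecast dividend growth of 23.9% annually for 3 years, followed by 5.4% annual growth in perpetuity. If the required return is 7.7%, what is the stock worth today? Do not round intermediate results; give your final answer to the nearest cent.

D_1 = 2.62668
D_2 = 3.25446
D_3 = 4.03227
Terminal value at year 3: TV = D_3×(1+g_2)/(r−g_2) = 4.25001/0.023 = 184.78323
P_0 = D_1/(1+r)^1 + D_2/(1+r)^2 + D_3/(1+r)^3 + TV/(1+r)^3
    = 2.43889 + 2.80574 + 3.22777 + 147.91610 = 156.38849

£156.39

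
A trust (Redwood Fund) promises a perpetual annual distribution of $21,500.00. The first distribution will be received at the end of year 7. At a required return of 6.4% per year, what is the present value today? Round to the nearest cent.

Value at end of year 6: C / r = $21,500.00 / 0.064 = $335,937.5000
Discount to today: PV = $335,937.5000 / (1 + 0.064)^6 = $335,937.5000 / 1.450941 = $231,530.77

$231530.77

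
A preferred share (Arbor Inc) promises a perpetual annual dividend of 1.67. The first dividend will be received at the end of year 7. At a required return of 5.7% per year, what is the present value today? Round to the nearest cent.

Value at end of year 6: C / r = 1.67 / 0.057 = 29.2982
Discount to today: PV = 29.2982 / (1 + 0.057)^6 = 29.2982 / 1.394601 = 21.01

21.01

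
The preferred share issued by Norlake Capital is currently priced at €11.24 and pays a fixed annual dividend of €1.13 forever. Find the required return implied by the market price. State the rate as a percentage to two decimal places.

10.05%

P = C/r ⇒ r = C/P = €1.13/€11.24 = 0.100534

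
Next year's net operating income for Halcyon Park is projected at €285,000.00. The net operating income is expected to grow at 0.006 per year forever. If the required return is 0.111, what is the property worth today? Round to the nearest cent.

€2714285.71

Growing perpetuity: P = D₁ / (r − g) = €285,000.0000 / (0.111 − 0.006) = €2,714,285.71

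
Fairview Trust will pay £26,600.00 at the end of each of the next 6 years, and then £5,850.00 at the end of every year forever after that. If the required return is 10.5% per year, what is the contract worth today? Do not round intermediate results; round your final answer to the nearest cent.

PV of 6-year annuity: £26,600.00 × [1 − (1+0.105)^−6] / 0.105 = 114171.97171
Perpetuity value at year 6: £5,850.00 / 0.105 = 55714.28571
PV of perpetuity: 55714.28571 / (1+0.105)^6 = 30605.03630
Total PV = 114171.97171 + 30605.03630 = 144777.00801

£144777.01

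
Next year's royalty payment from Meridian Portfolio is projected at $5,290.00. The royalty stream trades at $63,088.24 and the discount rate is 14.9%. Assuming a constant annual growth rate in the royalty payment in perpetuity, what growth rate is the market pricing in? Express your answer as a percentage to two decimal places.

6.51%

P = D₁/(r−g) ⇒ g = r − D₁/P = 0.149 − $5,290.00/$63,088.24 = 0.065149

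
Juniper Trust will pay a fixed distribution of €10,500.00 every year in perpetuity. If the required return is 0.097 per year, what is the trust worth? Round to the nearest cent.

Level perpetuity: PV = C / r = €10,500.00 / 0.097 = €108,247.42

€108247.42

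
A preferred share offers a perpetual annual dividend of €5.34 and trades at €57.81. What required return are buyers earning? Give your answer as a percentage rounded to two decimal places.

P = C/r ⇒ r = C/P = €5.34/€57.81 = 0.092372

9.24%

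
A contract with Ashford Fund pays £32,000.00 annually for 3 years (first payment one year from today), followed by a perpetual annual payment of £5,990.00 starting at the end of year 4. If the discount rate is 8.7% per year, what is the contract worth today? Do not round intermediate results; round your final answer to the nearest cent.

£135043.17

PV of 3-year annuity: £32,000.00 × [1 − (1+0.087)^−3] / 0.087 = 81436.48187
Perpetuity value at year 3: £5,990.00 / 0.087 = 68850.57471
PV of perpetuity: 68850.57471 / (1+0.087)^3 = 53606.68326
Total PV = 81436.48187 + 53606.68326 = 135043.16513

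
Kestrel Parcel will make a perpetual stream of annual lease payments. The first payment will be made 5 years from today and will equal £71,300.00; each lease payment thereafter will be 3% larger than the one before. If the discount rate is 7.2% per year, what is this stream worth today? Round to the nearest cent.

Value at end of year 4: C₁ / (r − g) = £71,300.00 / (0.072 − 0.03) = £1,697,619.0476
Discount to today: PV = £1,697,619.0476 / (1 + 0.072)^4 = £1,697,619.0476 / 1.320624 = £1,285,467.49

£1285467.49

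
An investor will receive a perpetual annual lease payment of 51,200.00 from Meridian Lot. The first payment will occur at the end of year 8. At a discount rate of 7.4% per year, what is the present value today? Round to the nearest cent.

419766.98

Value at end of year 7: C / r = 51,200.00 / 0.074 = 691,891.8919
Discount to today: PV = 691,891.8919 / (1 + 0.074)^7 = 691,891.8919 / 1.648276 = 419,766.98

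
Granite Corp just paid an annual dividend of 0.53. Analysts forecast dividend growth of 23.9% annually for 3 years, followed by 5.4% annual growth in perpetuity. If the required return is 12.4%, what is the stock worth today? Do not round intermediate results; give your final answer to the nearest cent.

12.63

D_1 = 0.65667
D_2 = 0.81361
D_3 = 1.00807
Terminal value at year 3: TV = D_3×(1+g_2)/(r−g_2) = 1.06250/0.07 = 15.17862
P_0 = D_1/(1+r)^1 + D_2/(1+r)^2 + D_3/(1+r)^3 + TV/(1+r)^3
    = 0.58423 + 0.64400 + 0.70989 + 10.68891 = 12.62703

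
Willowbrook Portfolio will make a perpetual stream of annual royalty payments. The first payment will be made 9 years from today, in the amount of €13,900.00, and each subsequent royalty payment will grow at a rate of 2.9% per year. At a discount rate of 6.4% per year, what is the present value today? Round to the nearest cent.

€241776.30

Value at end of year 8: C₁ / (r − g) = €13,900.00 / (0.064 − 0.029) = €397,142.8571
Discount to today: PV = €397,142.8571 / (1 + 0.064)^8 = €397,142.8571 / 1.642605 = €241,776.30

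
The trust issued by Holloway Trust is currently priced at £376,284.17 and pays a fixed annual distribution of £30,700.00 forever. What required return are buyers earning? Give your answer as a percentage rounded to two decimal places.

8.16%

P = C/r ⇒ r = C/P = £30,700.00/£376,284.17 = 0.081587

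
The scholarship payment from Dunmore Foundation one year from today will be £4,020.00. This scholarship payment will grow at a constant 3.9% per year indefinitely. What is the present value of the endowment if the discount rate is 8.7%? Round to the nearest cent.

Growing perpetuity: P = D₁ / (r − g) = £4,020.0000 / (0.087 − 0.039) = £83,750.00

£83750.00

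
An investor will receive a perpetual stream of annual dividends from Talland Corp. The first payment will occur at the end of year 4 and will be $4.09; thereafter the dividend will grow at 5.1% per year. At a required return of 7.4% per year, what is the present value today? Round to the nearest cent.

$143.54

Value at end of year 3: C₁ / (r − g) = $4.09 / (0.074 − 0.051) = $177.8261
Discount to today: PV = $177.8261 / (1 + 0.074)^3 = $177.8261 / 1.238833 = $143.54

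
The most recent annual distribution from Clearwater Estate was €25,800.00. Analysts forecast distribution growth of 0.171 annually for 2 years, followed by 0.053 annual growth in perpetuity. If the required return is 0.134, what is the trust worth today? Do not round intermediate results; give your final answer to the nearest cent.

D_1 = 30211.80000
D_2 = 35378.01780
Terminal value at year 2: TV = D_2×(1+g_2)/(r−g_2) = 37253.05274/0.081 = 459914.23140
P_0 = D_1/(1+r)^1 + D_2/(1+r)^2 + TV/(1+r)^2
    = 26641.79894 + 27511.06399 + 357643.83183 = 411796.69475

€411796.69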